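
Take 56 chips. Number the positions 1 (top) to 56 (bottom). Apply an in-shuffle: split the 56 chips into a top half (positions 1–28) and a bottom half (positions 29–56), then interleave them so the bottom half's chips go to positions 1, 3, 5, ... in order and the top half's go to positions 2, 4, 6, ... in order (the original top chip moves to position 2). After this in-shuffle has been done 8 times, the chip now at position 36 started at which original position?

Work backwards from position 36, undoing one in-shuffle at a time:
36 ← 18 ← 9 ← 33 ← 45 ← 51 ← 54 ← 27 ← 42
So the chip now at position 36 started at position 42.

42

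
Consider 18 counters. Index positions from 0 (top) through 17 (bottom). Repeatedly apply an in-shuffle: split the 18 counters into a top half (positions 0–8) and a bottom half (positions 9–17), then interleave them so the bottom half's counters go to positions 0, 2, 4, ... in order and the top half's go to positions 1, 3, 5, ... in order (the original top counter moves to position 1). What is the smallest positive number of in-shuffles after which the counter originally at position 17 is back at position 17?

Follow position 17 under repeated in-shuffles:
17 → 16 → 14 → 10 → 2 → 5 → 11 → 4 → 9 → 0 → 1 → 3 → 7 → 15 → 12 → 6 → 13 → 8 → 17
It first returns after 18 in-shuffles.

18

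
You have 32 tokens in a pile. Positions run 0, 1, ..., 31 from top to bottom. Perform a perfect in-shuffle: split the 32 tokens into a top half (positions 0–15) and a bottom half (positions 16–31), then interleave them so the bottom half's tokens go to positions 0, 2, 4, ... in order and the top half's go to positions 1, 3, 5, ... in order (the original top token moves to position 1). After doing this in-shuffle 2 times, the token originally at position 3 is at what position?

15

Track the token's position through each in-shuffle:
3 → 7 → 15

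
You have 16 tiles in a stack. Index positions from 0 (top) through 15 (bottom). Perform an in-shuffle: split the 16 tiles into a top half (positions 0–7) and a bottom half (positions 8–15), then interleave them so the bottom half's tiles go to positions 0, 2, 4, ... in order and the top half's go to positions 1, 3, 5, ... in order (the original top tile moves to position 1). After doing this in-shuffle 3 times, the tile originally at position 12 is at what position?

Track the tile's position through each in-shuffle:
12 → 8 → 0 → 1

1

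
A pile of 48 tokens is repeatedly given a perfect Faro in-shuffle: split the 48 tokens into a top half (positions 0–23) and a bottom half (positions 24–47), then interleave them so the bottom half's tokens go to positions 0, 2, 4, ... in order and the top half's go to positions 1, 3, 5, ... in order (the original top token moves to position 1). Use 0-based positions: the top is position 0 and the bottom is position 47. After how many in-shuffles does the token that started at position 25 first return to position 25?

Follow position 25 under repeated in-shuffles:
25 → 2 → 5 → 11 → 23 → 47 → 46 → 44 → ... → 25 (length 21)
It first returns after 21 in-shuffles.

21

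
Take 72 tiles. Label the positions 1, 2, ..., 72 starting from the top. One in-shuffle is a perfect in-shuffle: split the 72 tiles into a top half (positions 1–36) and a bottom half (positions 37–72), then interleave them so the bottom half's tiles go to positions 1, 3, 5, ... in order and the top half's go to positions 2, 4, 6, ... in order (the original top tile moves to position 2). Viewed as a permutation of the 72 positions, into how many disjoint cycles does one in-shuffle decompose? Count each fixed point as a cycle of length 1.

Trace each unvisited position around until it returns:
(1 2 4 8 16 32 64 55 37) (3 6 12 24 48 23 46 19 38) (5 10 20 40 7 14 28 56 39) (9 18 36 72 71 69 65 57 41) (11 22 44 15 30 60 47 21 42) (13 26 52 31 62 51 29 58 43) (17 34 68 63 53 33 66 59 45) (25 50 27 54 35 70 67 61 49)
8 cycles in total.

8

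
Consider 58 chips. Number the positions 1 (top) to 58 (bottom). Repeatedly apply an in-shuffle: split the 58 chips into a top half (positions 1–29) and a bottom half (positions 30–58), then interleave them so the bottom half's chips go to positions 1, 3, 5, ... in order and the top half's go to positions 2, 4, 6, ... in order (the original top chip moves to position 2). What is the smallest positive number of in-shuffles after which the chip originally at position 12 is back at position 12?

58

Follow position 12 under repeated in-shuffles:
12 → 24 → 48 → 37 → 15 → 30 → 1 → 2 → ... → 12 (length 58)
It first returns after 58 in-shuffles.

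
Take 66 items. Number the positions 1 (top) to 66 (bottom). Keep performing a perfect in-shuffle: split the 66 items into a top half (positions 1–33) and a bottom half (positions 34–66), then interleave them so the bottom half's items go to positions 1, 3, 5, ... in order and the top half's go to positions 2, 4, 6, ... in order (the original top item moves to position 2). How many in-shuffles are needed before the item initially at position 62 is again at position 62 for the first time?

Follow position 62 under repeated in-shuffles:
62 → 57 → 47 → 27 → 54 → 41 → 15 → 30 → ... → 62 (length 66)
It first returns after 66 in-shuffles.

66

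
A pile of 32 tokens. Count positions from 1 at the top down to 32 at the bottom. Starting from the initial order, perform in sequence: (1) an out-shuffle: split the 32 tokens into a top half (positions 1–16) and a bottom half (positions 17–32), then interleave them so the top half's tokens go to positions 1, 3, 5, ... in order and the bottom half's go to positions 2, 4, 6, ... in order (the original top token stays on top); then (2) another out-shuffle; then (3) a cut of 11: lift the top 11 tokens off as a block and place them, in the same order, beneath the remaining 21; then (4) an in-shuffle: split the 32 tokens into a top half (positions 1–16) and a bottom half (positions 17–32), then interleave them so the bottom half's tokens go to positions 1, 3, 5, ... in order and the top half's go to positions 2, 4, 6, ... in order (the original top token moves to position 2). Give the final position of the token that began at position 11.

Track the token from position 11 forward through each operation:
  after op 1 (out-shuffle): 11 → 21
  after op 2 (out-shuffle): 21 → 10
  after op 3 (cut 11): 10 → 31
  after op 4 (in-shuffle): 31 → 29

29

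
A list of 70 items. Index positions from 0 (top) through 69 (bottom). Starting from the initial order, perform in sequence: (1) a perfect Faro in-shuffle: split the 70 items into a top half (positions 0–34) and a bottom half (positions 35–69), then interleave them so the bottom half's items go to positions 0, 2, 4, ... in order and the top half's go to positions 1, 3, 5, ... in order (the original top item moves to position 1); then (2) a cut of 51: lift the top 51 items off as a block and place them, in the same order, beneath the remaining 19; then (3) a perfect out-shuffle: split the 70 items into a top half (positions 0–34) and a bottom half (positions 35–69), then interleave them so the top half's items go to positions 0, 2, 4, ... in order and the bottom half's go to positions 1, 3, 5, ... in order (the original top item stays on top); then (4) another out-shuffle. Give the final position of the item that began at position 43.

Track the item from position 43 forward through each operation:
  after op 1 (in-shuffle): 43 → 16
  after op 2 (cut 51): 16 → 35
  after op 3 (out-shuffle): 35 → 1
  after op 4 (out-shuffle): 1 → 2

2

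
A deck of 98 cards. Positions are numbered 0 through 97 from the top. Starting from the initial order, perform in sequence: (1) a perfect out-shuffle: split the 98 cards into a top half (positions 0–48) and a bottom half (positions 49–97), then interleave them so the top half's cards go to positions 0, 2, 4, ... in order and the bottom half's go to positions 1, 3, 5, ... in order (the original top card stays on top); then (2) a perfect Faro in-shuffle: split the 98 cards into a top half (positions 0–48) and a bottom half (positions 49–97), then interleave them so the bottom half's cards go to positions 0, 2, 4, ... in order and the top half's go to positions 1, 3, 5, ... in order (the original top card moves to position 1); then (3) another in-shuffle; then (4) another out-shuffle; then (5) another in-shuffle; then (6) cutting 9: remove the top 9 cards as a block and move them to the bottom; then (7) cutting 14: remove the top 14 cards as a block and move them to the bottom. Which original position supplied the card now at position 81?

40

Undo the operations in reverse order, starting from position 81:
  undo op 7 (cut 14): 81 ← 95
  undo op 6 (cut 9): 95 ← 6
  undo op 5 (in-shuffle, from bottom half): 6 ← 52
  undo op 4 (out-shuffle, from top half): 52 ← 26
  undo op 3 (in-shuffle, from bottom half): 26 ← 62
  undo op 2 (in-shuffle, from bottom half): 62 ← 80
  undo op 1 (out-shuffle, from top half): 80 ← 40
So the card at position 81 came from original position 40.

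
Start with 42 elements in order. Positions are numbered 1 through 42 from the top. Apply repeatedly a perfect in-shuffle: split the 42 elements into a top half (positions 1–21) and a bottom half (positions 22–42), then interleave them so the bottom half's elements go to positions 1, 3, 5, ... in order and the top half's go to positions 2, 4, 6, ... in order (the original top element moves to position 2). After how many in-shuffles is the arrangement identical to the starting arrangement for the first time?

The in-shuffle permutes the 42 positions with cycle lengths [14, 14, 14].
Every element is home exactly when every cycle has completed a whole number of laps, i.e. after lcm(14) = 14 in-shuffles.

14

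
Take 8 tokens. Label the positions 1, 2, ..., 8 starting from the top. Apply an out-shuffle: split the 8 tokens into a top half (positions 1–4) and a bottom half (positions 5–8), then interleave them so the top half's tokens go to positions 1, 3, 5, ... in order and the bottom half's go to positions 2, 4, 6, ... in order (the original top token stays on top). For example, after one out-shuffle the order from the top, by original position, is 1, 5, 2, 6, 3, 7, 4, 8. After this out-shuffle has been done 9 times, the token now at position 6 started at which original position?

6

Work backwards from position 6, undoing one out-shuffle at a time:
6 ← 7 ← 4 ← 6 ← 7 ← 4 ← 6 ← 7 ← 4 ← 6
So the token now at position 6 started at position 6.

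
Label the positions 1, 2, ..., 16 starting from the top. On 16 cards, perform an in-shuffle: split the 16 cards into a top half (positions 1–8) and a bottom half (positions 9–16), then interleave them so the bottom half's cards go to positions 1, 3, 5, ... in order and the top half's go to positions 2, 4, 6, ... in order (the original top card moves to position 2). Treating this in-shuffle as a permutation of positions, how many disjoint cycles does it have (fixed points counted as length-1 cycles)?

2

Trace each unvisited position around until it returns:
(1 2 4 8 16 15 13 9) (3 6 12 7 14 11 5 10)
2 cycles in total.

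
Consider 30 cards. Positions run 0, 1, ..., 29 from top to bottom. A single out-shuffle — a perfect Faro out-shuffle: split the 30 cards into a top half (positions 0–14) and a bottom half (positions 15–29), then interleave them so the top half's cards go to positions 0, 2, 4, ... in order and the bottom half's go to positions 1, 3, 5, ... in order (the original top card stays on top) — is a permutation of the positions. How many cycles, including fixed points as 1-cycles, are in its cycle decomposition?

3

Trace each unvisited position around until it returns:
(0) (1 2 4 8 16 3 ... len 28) (29)
3 cycles in total.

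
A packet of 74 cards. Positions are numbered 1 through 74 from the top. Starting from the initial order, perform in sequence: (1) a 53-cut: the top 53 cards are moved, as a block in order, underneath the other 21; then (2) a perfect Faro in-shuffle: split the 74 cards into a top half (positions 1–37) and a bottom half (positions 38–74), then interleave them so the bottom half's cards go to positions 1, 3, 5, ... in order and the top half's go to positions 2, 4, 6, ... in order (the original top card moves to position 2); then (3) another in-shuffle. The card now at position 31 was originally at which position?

43

Undo the operations in reverse order, starting from position 31:
  undo op 3 (in-shuffle, from bottom half): 31 ← 53
  undo op 2 (in-shuffle, from bottom half): 53 ← 64
  undo op 1 (cut 53): 64 ← 43
So the card at position 31 came from original position 43.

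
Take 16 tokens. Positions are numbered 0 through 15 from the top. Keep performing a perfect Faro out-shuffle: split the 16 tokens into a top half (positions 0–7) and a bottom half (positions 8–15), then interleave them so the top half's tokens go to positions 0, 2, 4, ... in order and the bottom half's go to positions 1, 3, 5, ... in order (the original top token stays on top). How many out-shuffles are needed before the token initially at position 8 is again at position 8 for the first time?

Follow position 8 under repeated out-shuffles:
8 → 1 → 2 → 4 → 8
It first returns after 4 out-shuffles.

4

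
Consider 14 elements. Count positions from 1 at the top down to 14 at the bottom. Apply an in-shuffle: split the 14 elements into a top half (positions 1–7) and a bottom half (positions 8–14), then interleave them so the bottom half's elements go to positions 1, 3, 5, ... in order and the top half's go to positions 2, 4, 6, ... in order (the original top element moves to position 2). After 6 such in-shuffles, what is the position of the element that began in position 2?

8

Track the element's position through each in-shuffle:
2 → 4 → 8 → 1 → 2 → 4 → 8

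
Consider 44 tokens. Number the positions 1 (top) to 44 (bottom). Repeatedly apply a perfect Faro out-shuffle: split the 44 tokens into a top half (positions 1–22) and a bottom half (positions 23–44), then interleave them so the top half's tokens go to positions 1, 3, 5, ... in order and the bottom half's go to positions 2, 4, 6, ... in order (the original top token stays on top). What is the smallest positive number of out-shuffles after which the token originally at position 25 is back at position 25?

Follow position 25 under repeated out-shuffles:
25 → 6 → 11 → 21 → 41 → 38 → 32 → 20 → 39 → 34 → 24 → 4 → 7 → 13 → 25
It first returns after 14 out-shuffles.

14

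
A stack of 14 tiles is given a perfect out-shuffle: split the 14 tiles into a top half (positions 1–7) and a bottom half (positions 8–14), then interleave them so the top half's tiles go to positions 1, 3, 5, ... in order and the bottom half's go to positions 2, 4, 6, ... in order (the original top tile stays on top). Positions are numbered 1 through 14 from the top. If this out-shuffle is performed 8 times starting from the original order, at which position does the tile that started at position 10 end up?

Track the tile's position through each out-shuffle:
10 → 6 → 11 → 8 → 2 → 3 → 5 → 9 → 4

4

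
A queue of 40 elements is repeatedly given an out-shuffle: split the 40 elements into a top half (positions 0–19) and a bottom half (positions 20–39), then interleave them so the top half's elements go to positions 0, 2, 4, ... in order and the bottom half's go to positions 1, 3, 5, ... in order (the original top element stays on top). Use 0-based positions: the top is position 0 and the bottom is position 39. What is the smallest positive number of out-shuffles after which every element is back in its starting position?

The out-shuffle permutes the 40 positions with cycle lengths [1, 1, 2, 12, 12, 12].
Every element is home exactly when every cycle has completed a whole number of laps, i.e. after lcm(1, 2, 12) = 12 out-shuffles.

12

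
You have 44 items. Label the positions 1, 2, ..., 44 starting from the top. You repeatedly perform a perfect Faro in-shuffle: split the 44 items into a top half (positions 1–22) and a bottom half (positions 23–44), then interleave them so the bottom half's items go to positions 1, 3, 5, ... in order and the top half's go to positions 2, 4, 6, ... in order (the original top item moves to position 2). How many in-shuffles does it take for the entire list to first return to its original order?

The in-shuffle permutes the 44 positions with cycle lengths [2, 4, 4, 4, 6, 12, 12].
Every item is home exactly when every cycle has completed a whole number of laps, i.e. after lcm(2, 4, 6, 12) = 12 in-shuffles.

12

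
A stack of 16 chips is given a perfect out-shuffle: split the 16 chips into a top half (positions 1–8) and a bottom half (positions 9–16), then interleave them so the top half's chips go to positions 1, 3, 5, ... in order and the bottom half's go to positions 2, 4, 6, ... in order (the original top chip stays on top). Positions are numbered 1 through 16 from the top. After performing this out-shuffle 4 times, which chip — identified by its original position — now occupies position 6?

Work backwards from position 6, undoing one out-shuffle at a time:
6 ← 11 ← 6 ← 11 ← 6
So the chip now at position 6 started at position 6.

6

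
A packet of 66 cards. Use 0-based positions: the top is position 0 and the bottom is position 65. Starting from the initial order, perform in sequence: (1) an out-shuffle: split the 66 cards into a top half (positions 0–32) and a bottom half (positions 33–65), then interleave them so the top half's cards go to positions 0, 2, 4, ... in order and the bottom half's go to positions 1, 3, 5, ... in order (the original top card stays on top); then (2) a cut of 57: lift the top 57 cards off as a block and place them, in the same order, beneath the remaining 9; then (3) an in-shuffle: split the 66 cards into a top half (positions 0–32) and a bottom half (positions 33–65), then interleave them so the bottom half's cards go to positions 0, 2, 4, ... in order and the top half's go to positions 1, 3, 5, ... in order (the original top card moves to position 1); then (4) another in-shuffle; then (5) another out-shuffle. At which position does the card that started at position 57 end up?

3

Track the card from position 57 forward through each operation:
  after op 1 (out-shuffle): 57 → 49
  after op 2 (cut 57): 49 → 58
  after op 3 (in-shuffle): 58 → 50
  after op 4 (in-shuffle): 50 → 34
  after op 5 (out-shuffle): 34 → 3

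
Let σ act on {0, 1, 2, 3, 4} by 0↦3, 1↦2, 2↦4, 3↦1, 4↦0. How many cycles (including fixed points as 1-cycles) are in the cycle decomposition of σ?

Cycle decomposition: (0 3 1 2 4).
1 cycle.

1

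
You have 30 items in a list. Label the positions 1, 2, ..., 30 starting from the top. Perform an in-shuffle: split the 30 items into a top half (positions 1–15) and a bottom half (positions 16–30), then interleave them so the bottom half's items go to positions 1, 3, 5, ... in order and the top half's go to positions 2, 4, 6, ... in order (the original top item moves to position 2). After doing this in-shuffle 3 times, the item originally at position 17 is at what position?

Track the item's position through each in-shuffle:
17 → 3 → 6 → 12

12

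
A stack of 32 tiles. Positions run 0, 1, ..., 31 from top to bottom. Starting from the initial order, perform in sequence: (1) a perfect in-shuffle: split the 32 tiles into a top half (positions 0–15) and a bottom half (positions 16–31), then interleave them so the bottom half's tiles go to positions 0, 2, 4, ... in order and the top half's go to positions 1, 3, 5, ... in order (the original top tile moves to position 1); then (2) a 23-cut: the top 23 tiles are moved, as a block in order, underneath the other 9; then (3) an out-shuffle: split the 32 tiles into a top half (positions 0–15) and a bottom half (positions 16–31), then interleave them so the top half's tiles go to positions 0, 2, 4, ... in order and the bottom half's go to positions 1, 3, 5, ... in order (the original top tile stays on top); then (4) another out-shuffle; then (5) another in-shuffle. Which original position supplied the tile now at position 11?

16

Undo the operations in reverse order, starting from position 11:
  undo op 5 (in-shuffle, from top half): 11 ← 5
  undo op 4 (out-shuffle, from bottom half): 5 ← 18
  undo op 3 (out-shuffle, from top half): 18 ← 9
  undo op 2 (cut 23): 9 ← 0
  undo op 1 (in-shuffle, from bottom half): 0 ← 16
So the tile at position 11 came from original position 16.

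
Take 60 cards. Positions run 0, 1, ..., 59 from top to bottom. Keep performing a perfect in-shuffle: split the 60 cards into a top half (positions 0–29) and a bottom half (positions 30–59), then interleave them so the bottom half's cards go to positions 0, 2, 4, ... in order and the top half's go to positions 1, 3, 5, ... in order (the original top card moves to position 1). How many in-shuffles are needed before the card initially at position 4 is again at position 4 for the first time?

60

Follow position 4 under repeated in-shuffles:
4 → 9 → 19 → 39 → 18 → 37 → 14 → 29 → ... → 4 (length 60)
It first returns after 60 in-shuffles.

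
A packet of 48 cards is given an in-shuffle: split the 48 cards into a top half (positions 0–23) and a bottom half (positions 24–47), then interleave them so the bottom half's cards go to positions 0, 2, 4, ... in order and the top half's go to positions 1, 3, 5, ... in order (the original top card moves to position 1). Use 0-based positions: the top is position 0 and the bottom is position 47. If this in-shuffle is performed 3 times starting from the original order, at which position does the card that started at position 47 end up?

Track the card's position through each in-shuffle:
47 → 46 → 44 → 40

40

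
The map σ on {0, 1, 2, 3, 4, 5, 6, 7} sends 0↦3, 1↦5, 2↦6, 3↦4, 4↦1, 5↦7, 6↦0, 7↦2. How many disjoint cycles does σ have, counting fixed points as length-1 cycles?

Cycle decomposition: (0 3 4 1 5 7 2 6).
1 cycle.

1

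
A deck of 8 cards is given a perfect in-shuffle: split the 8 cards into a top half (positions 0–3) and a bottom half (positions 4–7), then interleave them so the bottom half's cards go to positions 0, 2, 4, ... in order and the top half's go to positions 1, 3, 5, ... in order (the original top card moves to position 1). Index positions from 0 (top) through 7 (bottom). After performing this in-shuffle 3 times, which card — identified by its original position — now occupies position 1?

Work backwards from position 1, undoing one in-shuffle at a time:
1 ← 0 ← 4 ← 6
So the card now at position 1 started at position 6.

6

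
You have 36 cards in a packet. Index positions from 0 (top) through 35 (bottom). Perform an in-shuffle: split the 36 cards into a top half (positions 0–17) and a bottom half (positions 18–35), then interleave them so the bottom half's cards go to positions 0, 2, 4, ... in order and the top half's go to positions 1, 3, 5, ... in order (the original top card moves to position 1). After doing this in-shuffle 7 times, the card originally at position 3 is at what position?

Track the card's position through each in-shuffle:
3 → 7 → 15 → 31 → 26 → 16 → 33 → 30

30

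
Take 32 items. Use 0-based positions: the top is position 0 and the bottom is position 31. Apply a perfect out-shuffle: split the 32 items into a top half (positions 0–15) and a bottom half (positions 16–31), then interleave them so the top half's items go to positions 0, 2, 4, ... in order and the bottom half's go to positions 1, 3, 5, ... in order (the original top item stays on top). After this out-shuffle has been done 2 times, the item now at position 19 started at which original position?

Work backwards from position 19, undoing one out-shuffle at a time:
19 ← 25 ← 28
So the item now at position 19 started at position 28.

28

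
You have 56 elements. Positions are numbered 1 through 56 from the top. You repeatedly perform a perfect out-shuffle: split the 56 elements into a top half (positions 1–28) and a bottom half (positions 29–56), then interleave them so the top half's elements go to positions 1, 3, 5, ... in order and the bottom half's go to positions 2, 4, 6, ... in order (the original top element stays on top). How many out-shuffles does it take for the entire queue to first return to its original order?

20

The out-shuffle permutes the 56 positions with cycle lengths [1, 1, 4, 10, 20, 20].
Every element is home exactly when every cycle has completed a whole number of laps, i.e. after lcm(1, 4, 10, 20) = 20 out-shuffles.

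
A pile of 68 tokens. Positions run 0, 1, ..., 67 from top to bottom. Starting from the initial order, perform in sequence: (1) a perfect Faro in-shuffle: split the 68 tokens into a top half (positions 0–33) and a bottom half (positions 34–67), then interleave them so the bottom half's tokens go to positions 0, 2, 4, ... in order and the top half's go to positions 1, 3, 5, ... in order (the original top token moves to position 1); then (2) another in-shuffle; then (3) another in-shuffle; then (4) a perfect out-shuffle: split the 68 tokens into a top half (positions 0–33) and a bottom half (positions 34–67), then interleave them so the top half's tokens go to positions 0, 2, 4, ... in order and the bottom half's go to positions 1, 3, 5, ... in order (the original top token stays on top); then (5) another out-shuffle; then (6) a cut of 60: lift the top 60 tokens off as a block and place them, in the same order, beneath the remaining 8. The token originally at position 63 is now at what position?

53

Track the token from position 63 forward through each operation:
  after op 1 (in-shuffle): 63 → 58
  after op 2 (in-shuffle): 58 → 48
  after op 3 (in-shuffle): 48 → 28
  after op 4 (out-shuffle): 28 → 56
  after op 5 (out-shuffle): 56 → 45
  after op 6 (cut 60): 45 → 53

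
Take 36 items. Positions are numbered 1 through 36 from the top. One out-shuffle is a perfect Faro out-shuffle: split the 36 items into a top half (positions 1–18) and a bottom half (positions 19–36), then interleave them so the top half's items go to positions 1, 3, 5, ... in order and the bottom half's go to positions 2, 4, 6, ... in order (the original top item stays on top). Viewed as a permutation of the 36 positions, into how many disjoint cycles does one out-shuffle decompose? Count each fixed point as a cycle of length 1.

Trace each unvisited position around until it returns:
(1) (2 3 5 9 17 33 ... len 12) (4 7 13 25 14 27 ... len 12) (6 11 21) (8 15 29 22) (16 31 26) (36)
7 cycles in total.

7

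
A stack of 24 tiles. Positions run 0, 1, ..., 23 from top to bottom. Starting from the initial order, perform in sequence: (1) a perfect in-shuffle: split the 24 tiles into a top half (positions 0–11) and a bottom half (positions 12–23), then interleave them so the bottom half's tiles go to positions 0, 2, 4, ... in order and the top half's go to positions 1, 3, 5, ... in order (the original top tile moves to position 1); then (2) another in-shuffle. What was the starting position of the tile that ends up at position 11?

Undo the operations in reverse order, starting from position 11:
  undo op 2 (in-shuffle, from top half): 11 ← 5
  undo op 1 (in-shuffle, from top half): 5 ← 2
So the tile at position 11 came from original position 2.

2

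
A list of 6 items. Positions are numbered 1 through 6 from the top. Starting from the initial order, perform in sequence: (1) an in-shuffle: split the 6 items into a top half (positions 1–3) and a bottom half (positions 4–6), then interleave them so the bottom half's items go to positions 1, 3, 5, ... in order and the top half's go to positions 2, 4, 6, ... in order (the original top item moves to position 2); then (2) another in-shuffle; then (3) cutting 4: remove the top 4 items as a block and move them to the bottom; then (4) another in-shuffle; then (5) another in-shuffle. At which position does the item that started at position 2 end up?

Track the item from position 2 forward through each operation:
  after op 1 (in-shuffle): 2 → 4
  after op 2 (in-shuffle): 4 → 1
  after op 3 (cut 4): 1 → 3
  after op 4 (in-shuffle): 3 → 6
  after op 5 (in-shuffle): 6 → 5

5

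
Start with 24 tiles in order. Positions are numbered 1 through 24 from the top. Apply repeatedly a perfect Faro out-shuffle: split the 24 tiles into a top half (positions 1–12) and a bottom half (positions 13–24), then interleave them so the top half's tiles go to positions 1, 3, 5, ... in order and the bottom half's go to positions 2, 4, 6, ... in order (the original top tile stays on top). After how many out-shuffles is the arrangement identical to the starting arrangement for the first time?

The out-shuffle permutes the 24 positions with cycle lengths [1, 1, 11, 11].
Every tile is home exactly when every cycle has completed a whole number of laps, i.e. after lcm(1, 11) = 11 out-shuffles.

11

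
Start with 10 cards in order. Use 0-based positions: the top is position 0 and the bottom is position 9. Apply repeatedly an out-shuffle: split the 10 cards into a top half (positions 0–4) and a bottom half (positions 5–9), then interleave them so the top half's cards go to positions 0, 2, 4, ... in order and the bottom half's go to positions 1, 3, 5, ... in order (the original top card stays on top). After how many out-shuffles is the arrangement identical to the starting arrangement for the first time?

The out-shuffle permutes the 10 positions with cycle lengths [1, 1, 2, 6].
Every card is home exactly when every cycle has completed a whole number of laps, i.e. after lcm(1, 2, 6) = 6 out-shuffles.

6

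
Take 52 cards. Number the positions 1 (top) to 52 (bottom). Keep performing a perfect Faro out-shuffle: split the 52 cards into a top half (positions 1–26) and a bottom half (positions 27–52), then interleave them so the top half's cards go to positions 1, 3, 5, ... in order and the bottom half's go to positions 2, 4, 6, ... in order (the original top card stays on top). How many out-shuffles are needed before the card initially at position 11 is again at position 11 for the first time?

8

Follow position 11 under repeated out-shuffles:
11 → 21 → 41 → 30 → 8 → 15 → 29 → 6 → 11
It first returns after 8 out-shuffles.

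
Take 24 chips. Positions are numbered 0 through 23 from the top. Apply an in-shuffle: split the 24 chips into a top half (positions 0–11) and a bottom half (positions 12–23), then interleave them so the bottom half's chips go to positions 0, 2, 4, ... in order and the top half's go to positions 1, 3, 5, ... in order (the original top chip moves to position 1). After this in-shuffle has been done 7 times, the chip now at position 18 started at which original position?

Work backwards from position 18, undoing one in-shuffle at a time:
18 ← 21 ← 10 ← 17 ← 8 ← 16 ← 20 ← 22
So the chip now at position 18 started at position 22.

22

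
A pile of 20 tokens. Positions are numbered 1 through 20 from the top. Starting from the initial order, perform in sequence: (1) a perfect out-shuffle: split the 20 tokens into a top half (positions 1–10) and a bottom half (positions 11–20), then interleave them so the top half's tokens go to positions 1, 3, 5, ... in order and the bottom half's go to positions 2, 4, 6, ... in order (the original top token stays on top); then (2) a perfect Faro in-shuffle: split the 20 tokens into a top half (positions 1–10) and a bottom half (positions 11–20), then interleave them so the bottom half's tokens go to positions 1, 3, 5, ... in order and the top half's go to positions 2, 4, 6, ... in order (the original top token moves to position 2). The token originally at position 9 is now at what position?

Track the token from position 9 forward through each operation:
  after op 1 (out-shuffle): 9 → 17
  after op 2 (in-shuffle): 17 → 13

13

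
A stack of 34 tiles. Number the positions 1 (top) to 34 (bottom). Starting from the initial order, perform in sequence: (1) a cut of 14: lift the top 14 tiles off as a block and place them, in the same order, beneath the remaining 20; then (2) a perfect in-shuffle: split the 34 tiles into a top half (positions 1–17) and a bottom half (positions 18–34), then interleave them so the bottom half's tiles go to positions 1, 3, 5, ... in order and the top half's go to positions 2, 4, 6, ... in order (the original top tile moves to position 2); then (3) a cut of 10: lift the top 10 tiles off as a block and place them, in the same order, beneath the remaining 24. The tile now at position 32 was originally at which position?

Undo the operations in reverse order, starting from position 32:
  undo op 3 (cut 10): 32 ← 8
  undo op 2 (in-shuffle, from top half): 8 ← 4
  undo op 1 (cut 14): 4 ← 18
So the tile at position 32 came from original position 18.

18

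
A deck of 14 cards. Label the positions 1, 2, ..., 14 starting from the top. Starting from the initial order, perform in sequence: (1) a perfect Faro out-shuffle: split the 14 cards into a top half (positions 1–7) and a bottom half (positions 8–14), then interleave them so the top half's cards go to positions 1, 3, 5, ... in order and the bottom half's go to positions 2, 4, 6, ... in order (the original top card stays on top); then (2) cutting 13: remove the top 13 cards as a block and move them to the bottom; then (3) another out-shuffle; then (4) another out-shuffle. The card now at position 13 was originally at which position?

2

Undo the operations in reverse order, starting from position 13:
  undo op 4 (out-shuffle, from top half): 13 ← 7
  undo op 3 (out-shuffle, from top half): 7 ← 4
  undo op 2 (cut 13): 4 ← 3
  undo op 1 (out-shuffle, from top half): 3 ← 2
So the card at position 13 came from original position 2.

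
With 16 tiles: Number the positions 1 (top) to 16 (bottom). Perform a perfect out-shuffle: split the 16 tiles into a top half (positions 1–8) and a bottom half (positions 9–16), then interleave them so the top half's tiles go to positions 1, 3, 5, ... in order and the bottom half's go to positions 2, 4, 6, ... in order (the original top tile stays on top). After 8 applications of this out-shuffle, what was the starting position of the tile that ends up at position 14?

14

Work backwards from position 14, undoing one out-shuffle at a time:
14 ← 15 ← 8 ← 12 ← 14 ← 15 ← 8 ← 12 ← 14
So the tile now at position 14 started at position 14.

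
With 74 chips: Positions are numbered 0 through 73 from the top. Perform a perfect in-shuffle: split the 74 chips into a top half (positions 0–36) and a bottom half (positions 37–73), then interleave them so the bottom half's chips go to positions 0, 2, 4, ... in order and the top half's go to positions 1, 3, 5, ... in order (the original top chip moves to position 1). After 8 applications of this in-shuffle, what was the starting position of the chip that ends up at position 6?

Work backwards from position 6, undoing one in-shuffle at a time:
6 ← 40 ← 57 ← 28 ← 51 ← 25 ← 12 ← 43 ← 21
So the chip now at position 6 started at position 21.

21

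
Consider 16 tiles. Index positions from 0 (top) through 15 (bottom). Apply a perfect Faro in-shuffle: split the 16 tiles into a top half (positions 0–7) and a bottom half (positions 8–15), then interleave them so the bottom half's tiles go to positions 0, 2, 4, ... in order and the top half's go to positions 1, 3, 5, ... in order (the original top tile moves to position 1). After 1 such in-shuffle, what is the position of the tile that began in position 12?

Track the tile's position through each in-shuffle:
12 → 8

8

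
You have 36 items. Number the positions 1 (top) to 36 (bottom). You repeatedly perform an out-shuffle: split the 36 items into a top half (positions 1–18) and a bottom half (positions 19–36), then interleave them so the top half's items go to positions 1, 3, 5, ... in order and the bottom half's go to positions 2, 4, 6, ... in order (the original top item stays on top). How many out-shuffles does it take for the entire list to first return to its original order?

12

The out-shuffle permutes the 36 positions with cycle lengths [1, 1, 3, 3, 4, 12, 12].
Every item is home exactly when every cycle has completed a whole number of laps, i.e. after lcm(1, 3, 4, 12) = 12 out-shuffles.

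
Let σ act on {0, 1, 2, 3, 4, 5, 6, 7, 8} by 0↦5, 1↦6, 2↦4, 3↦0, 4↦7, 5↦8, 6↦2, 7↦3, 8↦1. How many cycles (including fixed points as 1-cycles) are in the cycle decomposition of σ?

1

Cycle decomposition: (0 5 8 1 6 2 4 7 3).
1 cycle.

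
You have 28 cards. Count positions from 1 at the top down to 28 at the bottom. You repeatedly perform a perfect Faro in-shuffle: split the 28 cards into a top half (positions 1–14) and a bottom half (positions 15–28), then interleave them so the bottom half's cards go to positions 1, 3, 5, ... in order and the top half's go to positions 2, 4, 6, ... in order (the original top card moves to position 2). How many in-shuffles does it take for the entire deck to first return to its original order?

28

The in-shuffle permutes the 28 positions with cycle lengths [28].
Every card is home exactly when every cycle has completed a whole number of laps, i.e. after lcm(28) = 28 in-shuffles.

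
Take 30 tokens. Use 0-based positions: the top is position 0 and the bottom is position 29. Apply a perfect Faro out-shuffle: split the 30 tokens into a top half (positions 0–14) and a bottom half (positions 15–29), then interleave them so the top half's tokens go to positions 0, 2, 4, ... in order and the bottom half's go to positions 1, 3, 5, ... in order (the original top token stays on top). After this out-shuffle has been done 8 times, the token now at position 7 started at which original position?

Work backwards from position 7, undoing one out-shuffle at a time:
7 ← 18 ← 9 ← 19 ← 24 ← 12 ← 6 ← 3 ← 16
So the token now at position 7 started at position 16.

16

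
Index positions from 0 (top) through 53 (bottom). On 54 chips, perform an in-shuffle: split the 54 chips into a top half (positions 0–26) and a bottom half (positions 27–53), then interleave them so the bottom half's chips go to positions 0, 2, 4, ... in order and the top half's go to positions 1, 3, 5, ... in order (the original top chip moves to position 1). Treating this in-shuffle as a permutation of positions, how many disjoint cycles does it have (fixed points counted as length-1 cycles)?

4

Trace each unvisited position around until it returns:
(0 1 3 7 15 31 ... len 20) (2 5 11 23 47 40 ... len 20) (4 9 19 39 24 49 44 34 14 29) (10 21 43 32)
4 cycles in total.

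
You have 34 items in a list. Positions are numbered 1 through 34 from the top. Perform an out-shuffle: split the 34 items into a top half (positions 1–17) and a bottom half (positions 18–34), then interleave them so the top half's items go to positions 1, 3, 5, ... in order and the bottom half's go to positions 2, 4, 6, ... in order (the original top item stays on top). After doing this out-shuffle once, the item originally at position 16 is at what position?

31

Track the item's position through each out-shuffle:
16 → 31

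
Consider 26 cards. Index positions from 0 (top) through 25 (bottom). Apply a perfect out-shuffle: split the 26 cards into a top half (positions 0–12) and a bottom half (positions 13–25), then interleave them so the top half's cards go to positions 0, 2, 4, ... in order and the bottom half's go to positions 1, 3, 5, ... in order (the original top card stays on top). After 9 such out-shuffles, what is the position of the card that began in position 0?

Position 0 is a fixed point of every out-shuffle, so the card never moves.

0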